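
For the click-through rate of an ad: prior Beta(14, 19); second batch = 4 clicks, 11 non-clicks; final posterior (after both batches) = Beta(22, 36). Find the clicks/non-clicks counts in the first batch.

Because Beta–binomial updating is additive in the counts, the combined data contributed (α_post−α_prior, β_post−β_prior) successes and failures.
Total across both batches: 22−14=8 clicks, 36−19=17 non-clicks.
Subtract the second batch: 8−4=4 clicks and 17−11=6 non-clicks.

4 clicks and 6 non-clicks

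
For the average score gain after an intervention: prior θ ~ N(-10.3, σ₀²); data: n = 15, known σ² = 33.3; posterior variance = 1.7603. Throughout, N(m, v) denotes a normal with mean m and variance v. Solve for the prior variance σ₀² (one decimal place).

σ₀² = 8.5

For the Normal–Normal model with known σ², precisions add: τ_n = τ₀ + n/σ².
So 1/σ₀² = 1/1.7603 − 15/33.3 = 0.568085 − 0.450450 = 0.117635.
Hence σ₀² = 1/0.117635 ≈ 8.5.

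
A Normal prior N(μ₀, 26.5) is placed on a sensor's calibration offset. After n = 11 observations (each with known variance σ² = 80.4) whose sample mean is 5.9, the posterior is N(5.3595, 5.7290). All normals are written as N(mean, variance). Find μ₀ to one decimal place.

The posterior mean is a precision-weighted average: μ_n = (τ₀μ₀ + τ_data·x̄)/(τ₀+τ_data), with τ₀=1/σ₀² and τ_data=n/σ².
Here τ₀ = 1/26.5 = 0.037736 and τ_data = 11/80.4 = 0.136816, so τ_n = 0.174552.
Rearranging for μ₀: μ₀ = (μ_n·τ_n − τ_data·x̄)/τ₀ = (5.3595·0.174552 − 0.136816·5.9) / 0.037736 = 0.128297/0.037736 ≈ 3.4.

μ₀ = 3.4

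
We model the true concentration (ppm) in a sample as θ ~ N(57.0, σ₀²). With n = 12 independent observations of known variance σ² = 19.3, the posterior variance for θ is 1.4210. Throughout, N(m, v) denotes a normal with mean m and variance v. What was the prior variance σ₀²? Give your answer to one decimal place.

Posterior precision equals prior precision plus data precision: 1/σ_n² = 1/σ₀² + n/σ².
So 1/σ₀² = 1/1.4210 − 12/19.3 = 0.703730 − 0.621762 = 0.081968.
Hence σ₀² = 1/0.081968 ≈ 12.2.

σ₀² = 12.2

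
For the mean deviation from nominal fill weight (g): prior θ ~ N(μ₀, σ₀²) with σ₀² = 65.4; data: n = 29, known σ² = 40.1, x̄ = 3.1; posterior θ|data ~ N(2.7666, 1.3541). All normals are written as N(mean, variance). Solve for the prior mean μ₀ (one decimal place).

The posterior mean is a precision-weighted average: μ_n = (τ₀μ₀ + τ_data·x̄)/(τ₀+τ_data), with τ₀=1/σ₀² and τ_data=n/σ².
Here τ₀ = 1/65.4 = 0.015291 and τ_data = 29/40.1 = 0.723192, so τ_n = 0.738483.
Rearranging for μ₀: μ₀ = (μ_n·τ_n − τ_data·x̄)/τ₀ = (2.7666·0.738483 − 0.723192·3.1) / 0.015291 = -0.198808/0.015291 ≈ -13.0.

μ₀ = -13.0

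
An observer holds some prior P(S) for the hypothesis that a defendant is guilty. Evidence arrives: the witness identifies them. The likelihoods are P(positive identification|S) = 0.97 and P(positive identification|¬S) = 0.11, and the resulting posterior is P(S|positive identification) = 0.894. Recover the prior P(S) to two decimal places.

P(S) = 0.49

In odds form, posterior odds = prior odds × likelihood ratio, so prior odds = posterior odds ÷ LR.
Posterior odds = 0.894/(1−0.894) = 8.4340. LR = 0.97/0.11 = 8.8182.
Prior odds = 8.4340/8.8182 = 0.9564, so P(S) = 0.9564/(1+0.9564) ≈ 0.49.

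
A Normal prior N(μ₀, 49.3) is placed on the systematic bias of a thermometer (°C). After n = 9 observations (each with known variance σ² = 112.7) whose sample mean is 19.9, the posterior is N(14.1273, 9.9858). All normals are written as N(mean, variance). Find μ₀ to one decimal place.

μ₀ = -8.6

The posterior mean is a precision-weighted average: μ_n = (τ₀μ₀ + τ_data·x̄)/(τ₀+τ_data), with τ₀=1/σ₀² and τ_data=n/σ².
Here τ₀ = 1/49.3 = 0.020284 and τ_data = 9/112.7 = 0.079858, so τ_n = 0.100142.
Rearranging for μ₀: μ₀ = (μ_n·τ_n − τ_data·x̄)/τ₀ = (14.1273·0.100142 − 0.079858·19.9) / 0.020284 = -0.174438/0.020284 ≈ -8.6.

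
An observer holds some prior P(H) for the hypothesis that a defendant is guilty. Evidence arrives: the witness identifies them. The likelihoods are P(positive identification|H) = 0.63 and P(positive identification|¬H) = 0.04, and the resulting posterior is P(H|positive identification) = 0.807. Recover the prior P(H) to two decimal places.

Bayes' rule in odds form gives O(H|E) = O(H)·[P(E|H)/P(E|¬H)], hence O(H) = O(H|E)/LR.
Posterior odds = 0.807/(1−0.807) = 4.1813. LR = 0.63/0.04 = 15.7500.
Prior odds = 4.1813/15.7500 = 0.2655, so P(H) = 0.2655/(1+0.2655) ≈ 0.21.

P(H) = 0.21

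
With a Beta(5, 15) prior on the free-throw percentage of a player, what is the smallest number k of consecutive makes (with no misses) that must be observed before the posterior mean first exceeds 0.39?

k = 5

After k makes and 0 misses the posterior is Beta(5+k, 15), with mean (5+k)/(5+15+k).
Set (5+k)/(20+k) > 0.39 and solve: k > (0.39·20 − 5)/(1 − 0.39) = 4.590.
The smallest integer exceeding 4.590 is 5, and checking k=5: (10)/(25) = 0.4000 > 0.39.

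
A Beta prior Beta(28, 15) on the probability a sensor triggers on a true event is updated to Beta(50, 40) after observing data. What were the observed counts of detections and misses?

22 detections and 25 misses

Under Beta–binomial conjugacy the posterior parameters are (a+s, b+f).
Match parameters: s=50−28=22, f=40−15=25.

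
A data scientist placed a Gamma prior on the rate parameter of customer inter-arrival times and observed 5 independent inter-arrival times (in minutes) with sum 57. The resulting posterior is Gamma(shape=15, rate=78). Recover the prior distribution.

Gamma(shape=10, rate=21)

For an exponential likelihood with a Gamma(α, β) prior on the rate, n observations with total T give posterior Gamma(α+n, β+T).
So α = 15 − 5 = 10 and β = 78 − 57 = 21.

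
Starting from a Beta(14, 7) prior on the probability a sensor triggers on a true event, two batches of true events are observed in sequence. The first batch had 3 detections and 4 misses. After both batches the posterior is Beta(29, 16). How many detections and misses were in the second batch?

12 detections and 5 misses

Because Beta–binomial updating is additive in the counts, the combined data contributed (α_post−α_prior, β_post−β_prior) successes and failures.
Total across both batches: 29−14=15 detections, 16−7=9 misses.
Subtract the first batch: 15−3=12 detections and 9−4=5 misses.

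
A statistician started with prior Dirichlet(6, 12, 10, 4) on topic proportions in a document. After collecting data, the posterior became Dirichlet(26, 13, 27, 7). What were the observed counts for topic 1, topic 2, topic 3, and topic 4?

counts (20, 1, 17, 3)

For a Dirichlet(α) prior with multinomial counts c, the posterior is Dirichlet(α + c) componentwise.
Counts are posterior − prior componentwise: 26−6=20, 13−12=1, 27−10=17, 7−4=3.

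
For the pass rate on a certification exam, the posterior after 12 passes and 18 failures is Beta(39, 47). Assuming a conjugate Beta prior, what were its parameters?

Beta(27, 29)

A Beta(a, b) prior with s successes and f failures in binomial data gives a Beta(a+s, b+f) posterior.
Subtract the data counts: 39−12=27, 47−18=29.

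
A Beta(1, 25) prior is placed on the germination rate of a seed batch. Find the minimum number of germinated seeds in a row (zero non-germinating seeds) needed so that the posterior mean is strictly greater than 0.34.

After k germinated seeds and 0 non-germinating seeds the posterior is Beta(1+k, 25), with mean (1+k)/(1+25+k).
Set (1+k)/(26+k) > 0.34 and solve: k > (0.34·26 − 1)/(1 − 0.34) = 11.879.
The smallest integer exceeding 11.879 is 12, and checking k=12: (13)/(38) = 0.3421 > 0.34.

k = 12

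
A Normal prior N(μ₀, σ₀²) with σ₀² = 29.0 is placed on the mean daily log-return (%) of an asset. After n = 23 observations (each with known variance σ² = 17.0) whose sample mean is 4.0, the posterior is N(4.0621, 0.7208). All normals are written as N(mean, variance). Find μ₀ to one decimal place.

μ₀ = 6.5

The posterior mean is a precision-weighted average: μ_n = (τ₀μ₀ + τ_data·x̄)/(τ₀+τ_data), with τ₀=1/σ₀² and τ_data=n/σ².
Here τ₀ = 1/29.0 = 0.034483 and τ_data = 23/17.0 = 1.352941, so τ_n = 1.387424.
Rearranging for μ₀: μ₀ = (μ_n·τ_n − τ_data·x̄)/τ₀ = (4.0621·1.387424 − 1.352941·4.0) / 0.034483 = 0.224091/0.034483 ≈ 6.5.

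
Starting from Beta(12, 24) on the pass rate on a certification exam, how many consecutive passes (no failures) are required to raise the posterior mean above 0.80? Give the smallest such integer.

k = 85

After k passes and 0 failures the posterior is Beta(12+k, 24), with mean (12+k)/(12+24+k).
Set (12+k)/(36+k) > 0.80 and solve: k > (0.80·36 − 12)/(1 − 0.80) = 84.000.
The smallest integer exceeding 84.000 is 85, and checking k=85: (97)/(121) = 0.8017 > 0.80.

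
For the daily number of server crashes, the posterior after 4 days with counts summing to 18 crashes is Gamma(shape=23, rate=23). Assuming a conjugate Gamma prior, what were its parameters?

Gamma(shape=5, rate=19)

Gamma–Poisson conjugacy: posterior shape = α + Σxᵢ, posterior rate = β + n.
So α = 23 − 18 = 5 and β = 23 − 4 = 19.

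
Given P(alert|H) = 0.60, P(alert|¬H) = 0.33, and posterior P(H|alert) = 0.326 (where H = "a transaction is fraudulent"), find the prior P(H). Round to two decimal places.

Bayes' rule in odds form gives O(H|E) = O(H)·[P(E|H)/P(E|¬H)], hence O(H) = O(H|E)/LR.
Posterior odds = 0.326/(1−0.326) = 0.4837. LR = 0.60/0.33 = 1.8182.
Prior odds = 0.4837/1.8182 = 0.2660, so P(H) = 0.2660/(1+0.2660) ≈ 0.21.

P(H) = 0.21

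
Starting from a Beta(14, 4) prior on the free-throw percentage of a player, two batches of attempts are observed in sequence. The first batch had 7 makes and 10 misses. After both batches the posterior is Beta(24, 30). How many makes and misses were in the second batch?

Because Beta–binomial updating is additive in the counts, the combined data contributed (α_post−α_prior, β_post−β_prior) successes and failures.
Total across both batches: 24−14=10 makes, 30−4=26 misses.
Subtract the first batch: 10−7=3 makes and 26−10=16 misses.

3 makes and 16 misses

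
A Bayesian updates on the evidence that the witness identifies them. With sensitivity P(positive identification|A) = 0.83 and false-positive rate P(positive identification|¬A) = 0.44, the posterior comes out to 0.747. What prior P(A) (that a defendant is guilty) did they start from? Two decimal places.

In odds form, posterior odds = prior odds × likelihood ratio, so prior odds = posterior odds ÷ LR.
Posterior odds = 0.747/(1−0.747) = 2.9526. LR = 0.83/0.44 = 1.8864.
Prior odds = 2.9526/1.8864 = 1.5652, so P(A) = 1.5652/(1+1.5652) ≈ 0.61.

P(A) = 0.61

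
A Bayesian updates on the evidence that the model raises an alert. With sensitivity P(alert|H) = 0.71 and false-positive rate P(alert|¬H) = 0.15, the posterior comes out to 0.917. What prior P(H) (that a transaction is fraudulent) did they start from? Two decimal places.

Bayes' rule in odds form gives O(H|E) = O(H)·[P(E|H)/P(E|¬H)], hence O(H) = O(H|E)/LR.
Posterior odds = 0.917/(1−0.917) = 11.0482. LR = 0.71/0.15 = 4.7333.
Prior odds = 11.0482/4.7333 = 2.3341, so P(H) = 2.3341/(1+2.3341) ≈ 0.70.

P(H) = 0.70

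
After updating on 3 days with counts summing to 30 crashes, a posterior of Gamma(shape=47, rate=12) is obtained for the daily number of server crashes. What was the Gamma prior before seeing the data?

Gamma–Poisson conjugacy: posterior shape = α + Σxᵢ, posterior rate = β + n.
So α = 47 − 30 = 17 and β = 12 − 3 = 9.

Gamma(shape=17, rate=9)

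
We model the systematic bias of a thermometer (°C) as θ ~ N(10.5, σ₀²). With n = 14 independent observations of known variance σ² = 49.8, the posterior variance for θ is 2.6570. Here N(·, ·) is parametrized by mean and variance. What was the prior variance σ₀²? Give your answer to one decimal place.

σ₀² = 10.5

For the Normal–Normal model with known σ², precisions add: τ_n = τ₀ + n/σ².
So 1/σ₀² = 1/2.6570 − 14/49.8 = 0.376364 − 0.281124 = 0.095240.
Hence σ₀² = 1/0.095240 ≈ 10.5.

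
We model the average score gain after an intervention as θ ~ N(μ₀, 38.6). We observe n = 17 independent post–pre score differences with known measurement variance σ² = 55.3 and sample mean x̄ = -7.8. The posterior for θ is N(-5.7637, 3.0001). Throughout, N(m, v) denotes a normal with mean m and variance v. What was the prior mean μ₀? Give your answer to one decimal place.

The posterior mean is a precision-weighted average: μ_n = (τ₀μ₀ + τ_data·x̄)/(τ₀+τ_data), with τ₀=1/σ₀² and τ_data=n/σ².
Here τ₀ = 1/38.6 = 0.025907 and τ_data = 17/55.3 = 0.307414, so τ_n = 0.333321.
Rearranging for μ₀: μ₀ = (μ_n·τ_n − τ_data·x̄)/τ₀ = (-5.7637·0.333321 − 0.307414·-7.8) / 0.025907 = 0.476667/0.025907 ≈ 18.4.

μ₀ = 18.4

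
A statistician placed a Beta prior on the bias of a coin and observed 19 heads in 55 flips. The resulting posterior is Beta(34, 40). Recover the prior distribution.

Beta(15, 4)

Under Beta–binomial conjugacy the posterior parameters are (a+s, b+f).
Subtract the data counts: 34−19=15, 40−36=4.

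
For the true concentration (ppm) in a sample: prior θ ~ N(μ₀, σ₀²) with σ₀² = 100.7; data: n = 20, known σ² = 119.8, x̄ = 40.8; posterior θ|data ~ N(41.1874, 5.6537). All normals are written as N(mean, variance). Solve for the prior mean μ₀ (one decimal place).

The posterior mean is a precision-weighted average: μ_n = (τ₀μ₀ + τ_data·x̄)/(τ₀+τ_data), with τ₀=1/σ₀² and τ_data=n/σ².
Here τ₀ = 1/100.7 = 0.009930 and τ_data = 20/119.8 = 0.166945, so τ_n = 0.176875.
Rearranging for μ₀: μ₀ = (μ_n·τ_n − τ_data·x̄)/τ₀ = (41.1874·0.176875 − 0.166945·40.8) / 0.009930 = 0.473665/0.009930 ≈ 47.7.

μ₀ = 47.7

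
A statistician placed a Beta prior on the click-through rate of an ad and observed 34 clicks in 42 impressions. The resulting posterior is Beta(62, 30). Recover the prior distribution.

Beta(28, 22)

Beta is conjugate to the binomial likelihood: posterior = Beta(α+s, β+f).
So α = 62 − 34 = 28 and β = 30 − 8 = 22.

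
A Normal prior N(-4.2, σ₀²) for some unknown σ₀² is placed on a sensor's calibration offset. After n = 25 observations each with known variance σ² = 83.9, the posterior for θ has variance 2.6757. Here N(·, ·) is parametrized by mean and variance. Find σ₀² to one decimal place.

σ₀² = 13.2

For the Normal–Normal model with known σ², precisions add: τ_n = τ₀ + n/σ².
So 1/σ₀² = 1/2.6757 − 25/83.9 = 0.373734 − 0.297974 = 0.075760.
Hence σ₀² = 1/0.075760 ≈ 13.2.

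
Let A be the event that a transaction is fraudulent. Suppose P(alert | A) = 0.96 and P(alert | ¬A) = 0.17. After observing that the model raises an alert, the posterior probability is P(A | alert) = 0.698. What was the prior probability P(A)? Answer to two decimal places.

In odds form, posterior odds = prior odds × likelihood ratio, so prior odds = posterior odds ÷ LR.
Posterior odds = 0.698/(1−0.698) = 2.3113. LR = 0.96/0.17 = 5.6471.
Prior odds = 2.3113/5.6471 = 0.4093, so P(A) = 0.4093/(1+0.4093) ≈ 0.29.

P(A) = 0.29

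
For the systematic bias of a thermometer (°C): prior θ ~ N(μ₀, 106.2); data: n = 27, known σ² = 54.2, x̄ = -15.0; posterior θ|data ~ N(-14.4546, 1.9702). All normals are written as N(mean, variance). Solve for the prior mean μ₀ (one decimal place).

The posterior mean is a precision-weighted average: μ_n = (τ₀μ₀ + τ_data·x̄)/(τ₀+τ_data), with τ₀=1/σ₀² and τ_data=n/σ².
Here τ₀ = 1/106.2 = 0.009416 and τ_data = 27/54.2 = 0.498155, so τ_n = 0.507571.
Rearranging for μ₀: μ₀ = (μ_n·τ_n − τ_data·x̄)/τ₀ = (-14.4546·0.507571 − 0.498155·-15.0) / 0.009416 = 0.135589/0.009416 ≈ 14.4.

μ₀ = 14.4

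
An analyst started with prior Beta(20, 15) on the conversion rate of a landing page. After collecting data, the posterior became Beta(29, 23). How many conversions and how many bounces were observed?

9 conversions and 8 bounces

A Beta(a, b) prior with s successes and f failures in binomial data gives a Beta(a+s, b+f) posterior.
So s = 29 − 20 = 9 and f = 23 − 15 = 8.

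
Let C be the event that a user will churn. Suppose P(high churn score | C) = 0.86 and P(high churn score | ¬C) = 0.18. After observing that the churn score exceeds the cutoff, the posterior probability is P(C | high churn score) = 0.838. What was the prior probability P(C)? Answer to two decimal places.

P(C) = 0.52

In odds form, posterior odds = prior odds × likelihood ratio, so prior odds = posterior odds ÷ LR.
Posterior odds = 0.838/(1−0.838) = 5.1728. LR = 0.86/0.18 = 4.7778.
Prior odds = 5.1728/4.7778 = 1.0827, so P(C) = 1.0827/(1+1.0827) ≈ 0.52.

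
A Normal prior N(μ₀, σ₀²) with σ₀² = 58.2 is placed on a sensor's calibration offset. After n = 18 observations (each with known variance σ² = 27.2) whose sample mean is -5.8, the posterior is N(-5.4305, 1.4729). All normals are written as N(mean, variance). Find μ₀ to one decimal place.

The posterior mean is a precision-weighted average: μ_n = (τ₀μ₀ + τ_data·x̄)/(τ₀+τ_data), with τ₀=1/σ₀² and τ_data=n/σ².
Here τ₀ = 1/58.2 = 0.017182 and τ_data = 18/27.2 = 0.661765, so τ_n = 0.678947.
Rearranging for μ₀: μ₀ = (μ_n·τ_n − τ_data·x̄)/τ₀ = (-5.4305·0.678947 − 0.661765·-5.8) / 0.017182 = 0.151215/0.017182 ≈ 8.8.

μ₀ = 8.8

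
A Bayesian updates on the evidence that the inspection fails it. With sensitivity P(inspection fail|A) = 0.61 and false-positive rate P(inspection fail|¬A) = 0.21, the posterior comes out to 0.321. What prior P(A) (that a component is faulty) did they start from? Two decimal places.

In odds form, posterior odds = prior odds × likelihood ratio, so prior odds = posterior odds ÷ LR.
Posterior odds = 0.321/(1−0.321) = 0.4728. LR = 0.61/0.21 = 2.9048.
Prior odds = 0.4728/2.9048 = 0.1628, so P(A) = 0.1628/(1+0.1628) ≈ 0.14.

P(A) = 0.14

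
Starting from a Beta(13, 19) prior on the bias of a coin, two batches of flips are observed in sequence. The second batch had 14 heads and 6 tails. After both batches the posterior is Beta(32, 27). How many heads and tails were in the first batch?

5 heads and 2 tails

Because Beta–binomial updating is additive in the counts, the combined data contributed (α_post−α_prior, β_post−β_prior) successes and failures.
Total across both batches: 32−13=19 heads, 27−19=8 tails.
Subtract the second batch: 19−14=5 heads and 8−6=2 tails.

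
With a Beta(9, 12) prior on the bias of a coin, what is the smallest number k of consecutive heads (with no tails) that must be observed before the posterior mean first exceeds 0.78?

k = 34

After k heads and 0 tails the posterior is Beta(9+k, 12), with mean (9+k)/(9+12+k).
Set (9+k)/(21+k) > 0.78 and solve: k > (0.78·21 − 9)/(1 − 0.78) = 33.545.
The smallest integer exceeding 33.545 is 34.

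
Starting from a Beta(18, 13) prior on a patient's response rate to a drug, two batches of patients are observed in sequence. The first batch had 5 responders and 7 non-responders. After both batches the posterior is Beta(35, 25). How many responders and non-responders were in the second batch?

12 responders and 5 non-responders

Because Beta–binomial updating is additive in the counts, the combined data contributed (α_post−α_prior, β_post−β_prior) successes and failures.
Total across both batches: 35−18=17 responders, 25−13=12 non-responders.
Subtract the first batch: 17−5=12 responders and 12−7=5 non-responders.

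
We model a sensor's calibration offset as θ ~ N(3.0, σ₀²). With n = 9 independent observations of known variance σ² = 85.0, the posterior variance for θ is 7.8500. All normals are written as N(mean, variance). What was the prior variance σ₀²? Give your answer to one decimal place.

For the Normal–Normal model with known σ², precisions add: τ_n = τ₀ + n/σ².
So 1/σ₀² = 1/7.8500 − 9/85.0 = 0.127389 − 0.105882 = 0.021507.
Hence σ₀² = 1/0.021507 ≈ 46.5.

σ₀² = 46.5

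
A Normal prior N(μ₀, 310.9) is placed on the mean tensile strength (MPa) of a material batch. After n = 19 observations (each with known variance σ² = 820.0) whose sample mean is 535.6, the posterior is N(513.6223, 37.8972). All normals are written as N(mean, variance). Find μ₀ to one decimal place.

μ₀ = 355.3

The posterior mean is a precision-weighted average: μ_n = (τ₀μ₀ + τ_data·x̄)/(τ₀+τ_data), with τ₀=1/σ₀² and τ_data=n/σ².
Here τ₀ = 1/310.9 = 0.003216 and τ_data = 19/820.0 = 0.023171, so τ_n = 0.026387.
Rearranging for μ₀: μ₀ = (μ_n·τ_n − τ_data·x̄)/τ₀ = (513.6223·0.026387 − 0.023171·535.6) / 0.003216 = 1.142564/0.003216 ≈ 355.3.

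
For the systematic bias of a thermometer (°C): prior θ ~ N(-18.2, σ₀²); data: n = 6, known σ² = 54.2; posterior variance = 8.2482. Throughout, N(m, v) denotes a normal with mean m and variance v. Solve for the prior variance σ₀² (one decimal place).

σ₀² = 94.9

Posterior precision equals prior precision plus data precision: 1/σ_n² = 1/σ₀² + n/σ².
So 1/σ₀² = 1/8.2482 − 6/54.2 = 0.121239 − 0.110701 = 0.010538.
Hence σ₀² = 1/0.010538 ≈ 94.9.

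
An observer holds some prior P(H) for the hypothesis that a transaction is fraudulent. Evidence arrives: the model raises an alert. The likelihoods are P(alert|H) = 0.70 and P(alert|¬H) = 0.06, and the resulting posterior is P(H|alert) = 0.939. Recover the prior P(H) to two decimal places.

In odds form, posterior odds = prior odds × likelihood ratio, so prior odds = posterior odds ÷ LR.
Posterior odds = 0.939/(1−0.939) = 15.3934. LR = 0.70/0.06 = 11.6667.
Prior odds = 15.3934/11.6667 = 1.3194, so P(H) = 1.3194/(1+1.3194) ≈ 0.57.

P(H) = 0.57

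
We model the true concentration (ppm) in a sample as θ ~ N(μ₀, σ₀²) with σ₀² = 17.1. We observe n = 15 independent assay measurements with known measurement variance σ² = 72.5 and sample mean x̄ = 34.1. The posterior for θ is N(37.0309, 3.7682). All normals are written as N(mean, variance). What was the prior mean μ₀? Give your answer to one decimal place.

With known observation variance, the Normal–Normal posterior has precision τ_n = τ₀ + n/σ² and mean μ_n = (τ₀μ₀ + (n/σ²)x̄)/τ_n.
Here τ₀ = 1/17.1 = 0.058480 and τ_data = 15/72.5 = 0.206897, so τ_n = 0.265377.
Rearranging for μ₀: μ₀ = (μ_n·τ_n − τ_data·x̄)/τ₀ = (37.0309·0.265377 − 0.206897·34.1) / 0.058480 = 2.771961/0.058480 ≈ 47.4.

μ₀ = 47.4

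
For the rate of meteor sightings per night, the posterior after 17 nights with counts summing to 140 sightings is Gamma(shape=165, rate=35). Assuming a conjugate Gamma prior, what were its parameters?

Gamma–Poisson conjugacy: posterior shape = α + Σxᵢ, posterior rate = β + n.
So α = 165 − 140 = 25 and β = 35 − 17 = 18.

Gamma(shape=25, rate=18)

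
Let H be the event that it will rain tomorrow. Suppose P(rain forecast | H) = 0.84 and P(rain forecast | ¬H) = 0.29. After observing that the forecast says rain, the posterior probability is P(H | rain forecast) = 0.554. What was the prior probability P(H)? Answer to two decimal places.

P(H) = 0.30

Bayes' rule in odds form gives O(H|E) = O(H)·[P(E|H)/P(E|¬H)], hence O(H) = O(H|E)/LR.
Posterior odds = 0.554/(1−0.554) = 1.2422. LR = 0.84/0.29 = 2.8966.
Prior odds = 1.2422/2.8966 = 0.4288, so P(H) = 0.4288/(1+0.4288) ≈ 0.30.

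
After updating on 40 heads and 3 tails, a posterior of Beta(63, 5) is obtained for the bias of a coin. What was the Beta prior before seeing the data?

Beta(23, 2)

A Beta(α, β) prior with s successes and f failures in binomial data gives a Beta(α+s, β+f) posterior.
Subtract the data counts: 63−40=23, 5−3=2.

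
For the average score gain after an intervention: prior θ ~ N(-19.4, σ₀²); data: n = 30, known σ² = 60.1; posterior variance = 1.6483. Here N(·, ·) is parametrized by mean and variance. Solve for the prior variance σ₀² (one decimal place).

For the Normal–Normal model with known σ², precisions add: τ_n = τ₀ + n/σ².
So 1/σ₀² = 1/1.6483 − 30/60.1 = 0.606686 − 0.499168 = 0.107518.
Hence σ₀² = 1/0.107518 ≈ 9.3.

σ₀² = 9.3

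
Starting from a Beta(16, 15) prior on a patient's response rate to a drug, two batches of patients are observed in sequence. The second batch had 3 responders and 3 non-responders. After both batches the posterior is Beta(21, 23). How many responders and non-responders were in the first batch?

Sequential conjugate updates are equivalent to a single update on the pooled data, so total successes = posterior α − prior α and total failures = posterior β − prior β.
Total across both batches: 21−16=5 responders, 23−15=8 non-responders.
Subtract the second batch: 5−3=2 responders and 8−3=5 non-responders.

2 responders and 5 non-responders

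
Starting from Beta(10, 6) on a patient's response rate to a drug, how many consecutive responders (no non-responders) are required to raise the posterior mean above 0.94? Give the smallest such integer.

After k responders and 0 non-responders the posterior is Beta(10+k, 6), with mean (10+k)/(10+6+k).
Set (10+k)/(16+k) > 0.94 and solve: k > (0.94·16 − 10)/(1 − 0.94) = 84.000.
The smallest integer exceeding 84.000 is 85, and checking k=85: (95)/(101) = 0.9406 > 0.94.

k = 85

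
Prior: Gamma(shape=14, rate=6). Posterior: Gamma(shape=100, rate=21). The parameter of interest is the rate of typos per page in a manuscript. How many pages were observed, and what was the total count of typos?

A Gamma(α, β) prior (rate parametrization) on a Poisson rate with n observations summing to S gives posterior Gamma(α+S, β+n).
Matching: Σxᵢ = 100 − 14 = 86 and n = 21 − 6 = 15.

n = 15 pages with total 86 typos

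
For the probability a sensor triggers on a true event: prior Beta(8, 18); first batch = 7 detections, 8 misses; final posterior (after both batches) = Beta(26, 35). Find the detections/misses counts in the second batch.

11 detections and 9 misses

Because Beta–binomial updating is additive in the counts, the combined data contributed (α_post−α_prior, β_post−β_prior) successes and failures.
Total across both batches: 26−8=18 detections, 35−18=17 misses.
Subtract the first batch: 18−7=11 detections and 17−8=9 misses.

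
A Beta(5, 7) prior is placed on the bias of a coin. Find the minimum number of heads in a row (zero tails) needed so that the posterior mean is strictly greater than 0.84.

After k heads and 0 tails the posterior is Beta(5+k, 7), with mean (5+k)/(5+7+k).
Set (5+k)/(12+k) > 0.84 and solve: k > (0.84·12 − 5)/(1 − 0.84) = 31.750.
The smallest integer exceeding 31.750 is 32.

k = 32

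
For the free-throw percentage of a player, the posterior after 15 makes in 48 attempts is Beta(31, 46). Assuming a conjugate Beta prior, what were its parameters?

Beta(16, 13)

A Beta(α, β) prior with s successes and f failures in binomial data gives a Beta(α+s, β+f) posterior.
Subtract the data counts: 31−15=16, 46−33=13.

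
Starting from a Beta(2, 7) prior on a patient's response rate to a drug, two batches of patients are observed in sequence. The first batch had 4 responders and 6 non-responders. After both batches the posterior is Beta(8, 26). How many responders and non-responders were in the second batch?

Because Beta–binomial updating is additive in the counts, the combined data contributed (α_post−α_prior, β_post−β_prior) successes and failures.
Total across both batches: 8−2=6 responders, 26−7=19 non-responders.
Subtract the first batch: 6−4=2 responders and 19−6=13 non-responders.

2 responders and 13 non-responders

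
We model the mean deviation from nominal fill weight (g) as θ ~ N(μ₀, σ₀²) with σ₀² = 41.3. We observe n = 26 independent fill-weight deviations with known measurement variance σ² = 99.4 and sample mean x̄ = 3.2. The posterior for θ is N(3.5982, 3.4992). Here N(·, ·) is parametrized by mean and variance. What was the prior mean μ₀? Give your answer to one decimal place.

The posterior mean is a precision-weighted average: μ_n = (τ₀μ₀ + τ_data·x̄)/(τ₀+τ_data), with τ₀=1/σ₀² and τ_data=n/σ².
Here τ₀ = 1/41.3 = 0.024213 and τ_data = 26/99.4 = 0.261569, so τ_n = 0.285782.
Rearranging for μ₀: μ₀ = (μ_n·τ_n − τ_data·x̄)/τ₀ = (3.5982·0.285782 − 0.261569·3.2) / 0.024213 = 0.191280/0.024213 ≈ 7.9.

μ₀ = 7.9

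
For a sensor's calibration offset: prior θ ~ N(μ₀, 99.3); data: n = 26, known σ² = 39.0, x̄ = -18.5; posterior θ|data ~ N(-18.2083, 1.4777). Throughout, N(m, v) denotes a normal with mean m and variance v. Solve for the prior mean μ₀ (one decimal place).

μ₀ = 1.1

With known observation variance, the Normal–Normal posterior has precision τ_n = τ₀ + n/σ² and mean μ_n = (τ₀μ₀ + (n/σ²)x̄)/τ_n.
Here τ₀ = 1/99.3 = 0.010070 and τ_data = 26/39.0 = 0.666667, so τ_n = 0.676737.
Rearranging for μ₀: μ₀ = (μ_n·τ_n − τ_data·x̄)/τ₀ = (-18.2083·0.676737 − 0.666667·-18.5) / 0.010070 = 0.011109/0.010070 ≈ 1.1.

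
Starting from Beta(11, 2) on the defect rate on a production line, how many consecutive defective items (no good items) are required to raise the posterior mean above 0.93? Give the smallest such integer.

k = 16

After k defective items and 0 good items the posterior is Beta(11+k, 2), with mean (11+k)/(11+2+k).
Set (11+k)/(13+k) > 0.93 and solve: k > (0.93·13 − 11)/(1 − 0.93) = 15.571.
The smallest integer exceeding 15.571 is 16, and checking k=16: (27)/(29) = 0.9310 > 0.93.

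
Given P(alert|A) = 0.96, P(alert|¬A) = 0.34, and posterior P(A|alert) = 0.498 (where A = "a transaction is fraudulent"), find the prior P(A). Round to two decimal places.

P(A) = 0.26

Bayes' rule in odds form gives O(A|E) = O(A)·[P(E|A)/P(E|¬A)], hence O(A) = O(A|E)/LR.
Posterior odds = 0.498/(1−0.498) = 0.9920. LR = 0.96/0.34 = 2.8235.
Prior odds = 0.9920/2.8235 = 0.3513, so P(A) = 0.3513/(1+0.3513) ≈ 0.26.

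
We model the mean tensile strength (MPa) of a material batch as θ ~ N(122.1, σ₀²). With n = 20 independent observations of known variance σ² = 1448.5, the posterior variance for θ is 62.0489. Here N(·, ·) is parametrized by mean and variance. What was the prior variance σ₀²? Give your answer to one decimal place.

For the Normal–Normal model with known σ², precisions add: τ_n = τ₀ + n/σ².
So 1/σ₀² = 1/62.0489 − 20/1448.5 = 0.016116 − 0.013807 = 0.002309.
Hence σ₀² = 1/0.002309 ≈ 433.1.

σ₀² = 433.1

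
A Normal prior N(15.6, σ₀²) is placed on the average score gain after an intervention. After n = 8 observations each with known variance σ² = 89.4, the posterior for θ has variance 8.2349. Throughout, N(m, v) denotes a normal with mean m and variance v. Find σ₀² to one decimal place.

Posterior precision equals prior precision plus data precision: 1/σ_n² = 1/σ₀² + n/σ².
So 1/σ₀² = 1/8.2349 − 8/89.4 = 0.121434 − 0.089485 = 0.031949.
Hence σ₀² = 1/0.031949 ≈ 31.3.

σ₀² = 31.3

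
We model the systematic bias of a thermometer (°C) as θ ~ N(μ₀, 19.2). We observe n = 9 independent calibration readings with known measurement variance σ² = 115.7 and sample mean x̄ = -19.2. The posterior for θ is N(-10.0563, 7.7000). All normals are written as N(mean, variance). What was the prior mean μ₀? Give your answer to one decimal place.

μ₀ = 3.6

The posterior mean is a precision-weighted average: μ_n = (τ₀μ₀ + τ_data·x̄)/(τ₀+τ_data), with τ₀=1/σ₀² and τ_data=n/σ².
Here τ₀ = 1/19.2 = 0.052083 and τ_data = 9/115.7 = 0.077787, so τ_n = 0.129870.
Rearranging for μ₀: μ₀ = (μ_n·τ_n − τ_data·x̄)/τ₀ = (-10.0563·0.129870 − 0.077787·-19.2) / 0.052083 = 0.187499/0.052083 ≈ 3.6.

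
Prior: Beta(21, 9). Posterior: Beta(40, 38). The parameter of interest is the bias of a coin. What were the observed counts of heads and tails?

A Beta(a, b) prior with s successes and f failures in binomial data gives a Beta(a+s, b+f) posterior.
So s = 40 − 21 = 19 and f = 38 − 9 = 29.

19 heads and 29 tails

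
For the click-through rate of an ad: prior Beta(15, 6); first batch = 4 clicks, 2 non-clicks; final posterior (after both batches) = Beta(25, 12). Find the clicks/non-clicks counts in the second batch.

6 clicks and 4 non-clicks

Sequential conjugate updates are equivalent to a single update on the pooled data, so total successes = posterior α − prior α and total failures = posterior β − prior β.
Total across both batches: 25−15=10 clicks, 12−6=6 non-clicks.
Subtract the first batch: 10−4=6 clicks and 6−2=4 non-clicks.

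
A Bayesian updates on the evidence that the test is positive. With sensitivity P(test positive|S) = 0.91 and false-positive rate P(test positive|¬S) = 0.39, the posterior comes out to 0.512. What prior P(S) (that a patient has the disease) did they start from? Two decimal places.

P(S) = 0.31

Bayes' rule in odds form gives O(S|E) = O(S)·[P(E|S)/P(E|¬S)], hence O(S) = O(S|E)/LR.
Posterior odds = 0.512/(1−0.512) = 1.0492. LR = 0.91/0.39 = 2.3333.
Prior odds = 1.0492/2.3333 = 0.4497, so P(S) = 0.4497/(1+0.4497) ≈ 0.31.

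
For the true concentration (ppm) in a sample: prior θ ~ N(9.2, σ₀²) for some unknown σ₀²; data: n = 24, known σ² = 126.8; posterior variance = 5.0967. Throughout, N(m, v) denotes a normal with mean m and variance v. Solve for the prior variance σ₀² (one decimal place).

σ₀² = 144.3

Posterior precision equals prior precision plus data precision: 1/σ_n² = 1/σ₀² + n/σ².
So 1/σ₀² = 1/5.0967 − 24/126.8 = 0.196205 − 0.189274 = 0.006931.
Hence σ₀² = 1/0.006931 ≈ 144.3.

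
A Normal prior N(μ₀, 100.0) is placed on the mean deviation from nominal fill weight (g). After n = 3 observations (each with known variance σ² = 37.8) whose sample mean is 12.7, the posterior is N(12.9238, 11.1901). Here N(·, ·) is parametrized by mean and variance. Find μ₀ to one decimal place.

With known observation variance, the Normal–Normal posterior has precision τ_n = τ₀ + n/σ² and mean μ_n = (τ₀μ₀ + (n/σ²)x̄)/τ_n.
Here τ₀ = 1/100.0 = 0.010000 and τ_data = 3/37.8 = 0.079365, so τ_n = 0.089365.
Rearranging for μ₀: μ₀ = (μ_n·τ_n − τ_data·x̄)/τ₀ = (12.9238·0.089365 − 0.079365·12.7) / 0.010000 = 0.147000/0.010000 ≈ 14.7.

μ₀ = 14.7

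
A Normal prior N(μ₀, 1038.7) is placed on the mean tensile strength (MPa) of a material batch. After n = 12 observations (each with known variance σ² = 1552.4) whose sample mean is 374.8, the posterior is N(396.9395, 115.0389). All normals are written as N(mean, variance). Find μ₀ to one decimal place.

The posterior mean is a precision-weighted average: μ_n = (τ₀μ₀ + τ_data·x̄)/(τ₀+τ_data), with τ₀=1/σ₀² and τ_data=n/σ².
Here τ₀ = 1/1038.7 = 0.000963 and τ_data = 12/1552.4 = 0.007730, so τ_n = 0.008693.
Rearranging for μ₀: μ₀ = (μ_n·τ_n − τ_data·x̄)/τ₀ = (396.9395·0.008693 − 0.007730·374.8) / 0.000963 = 0.553391/0.000963 ≈ 574.7.

μ₀ = 574.7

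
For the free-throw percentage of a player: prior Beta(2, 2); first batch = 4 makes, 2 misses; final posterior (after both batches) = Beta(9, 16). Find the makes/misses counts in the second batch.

Because Beta–binomial updating is additive in the counts, the combined data contributed (α_post−α_prior, β_post−β_prior) successes and failures.
Total across both batches: 9−2=7 makes, 16−2=14 misses.
Subtract the first batch: 7−4=3 makes and 14−2=12 misses.

3 makes and 12 misses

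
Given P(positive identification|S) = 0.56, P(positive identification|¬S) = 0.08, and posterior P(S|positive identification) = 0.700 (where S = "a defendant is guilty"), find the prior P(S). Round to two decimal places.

Bayes' rule in odds form gives O(S|E) = O(S)·[P(E|S)/P(E|¬S)], hence O(S) = O(S|E)/LR.
Posterior odds = 0.700/(1−0.700) = 2.3333. LR = 0.56/0.08 = 7.0000.
Prior odds = 2.3333/7.0000 = 0.3333, so P(S) = 0.3333/(1+0.3333) ≈ 0.25.

P(S) = 0.25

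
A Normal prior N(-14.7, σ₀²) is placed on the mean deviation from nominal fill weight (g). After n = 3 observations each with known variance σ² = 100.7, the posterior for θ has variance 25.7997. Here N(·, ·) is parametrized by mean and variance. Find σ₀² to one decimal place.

σ₀² = 111.5

Posterior precision equals prior precision plus data precision: 1/σ_n² = 1/σ₀² + n/σ².
So 1/σ₀² = 1/25.7997 − 3/100.7 = 0.038760 − 0.029791 = 0.008969.
Hence σ₀² = 1/0.008969 ≈ 111.5.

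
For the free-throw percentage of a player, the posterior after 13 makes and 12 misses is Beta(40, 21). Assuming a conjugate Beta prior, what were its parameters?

Beta is conjugate to the binomial likelihood: posterior = Beta(α+s, β+f).
Subtract the data counts: 40−13=27, 21−12=9.

Beta(27, 9)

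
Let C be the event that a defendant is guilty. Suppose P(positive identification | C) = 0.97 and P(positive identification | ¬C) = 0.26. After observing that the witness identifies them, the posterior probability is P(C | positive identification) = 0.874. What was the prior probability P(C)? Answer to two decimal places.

P(C) = 0.65

Bayes' rule in odds form gives O(C|E) = O(C)·[P(E|C)/P(E|¬C)], hence O(C) = O(C|E)/LR.
Posterior odds = 0.874/(1−0.874) = 6.9365. LR = 0.97/0.26 = 3.7308.
Prior odds = 6.9365/3.7308 = 1.8593, so P(C) = 1.8593/(1+1.8593) ≈ 0.65.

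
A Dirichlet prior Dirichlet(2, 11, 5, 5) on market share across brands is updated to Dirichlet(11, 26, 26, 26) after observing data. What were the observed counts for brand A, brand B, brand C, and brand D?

For a Dirichlet(α) prior with multinomial counts c, the posterior is Dirichlet(α + c) componentwise.
Counts are posterior − prior componentwise: 11−2=9, 26−11=15, 26−5=21, 26−5=21.

counts (9, 15, 21, 21)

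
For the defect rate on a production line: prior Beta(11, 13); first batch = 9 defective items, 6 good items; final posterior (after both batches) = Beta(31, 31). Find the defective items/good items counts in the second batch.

Sequential conjugate updates are equivalent to a single update on the pooled data, so total successes = posterior α − prior α and total failures = posterior β − prior β.
Total across both batches: 31−11=20 defective items, 31−13=18 good items.
Subtract the first batch: 20−9=11 defective items and 18−6=12 good items.

11 defective items and 12 good items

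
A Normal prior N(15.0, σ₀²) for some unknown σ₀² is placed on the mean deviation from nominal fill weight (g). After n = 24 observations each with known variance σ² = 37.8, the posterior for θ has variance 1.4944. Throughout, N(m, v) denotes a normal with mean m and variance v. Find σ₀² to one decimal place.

σ₀² = 29.2

Posterior precision equals prior precision plus data precision: 1/σ_n² = 1/σ₀² + n/σ².
So 1/σ₀² = 1/1.4944 − 24/37.8 = 0.669165 − 0.634921 = 0.034244.
Hence σ₀² = 1/0.034244 ≈ 29.2.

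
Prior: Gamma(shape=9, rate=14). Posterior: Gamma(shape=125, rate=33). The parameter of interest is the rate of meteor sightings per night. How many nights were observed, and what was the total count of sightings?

n = 19 nights with total 116 sightings

A Gamma(α, β) prior (rate parametrization) on a Poisson rate with n observations summing to S gives posterior Gamma(α+S, β+n).
Matching: Σxᵢ = 125 − 9 = 116 and n = 33 − 14 = 19.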